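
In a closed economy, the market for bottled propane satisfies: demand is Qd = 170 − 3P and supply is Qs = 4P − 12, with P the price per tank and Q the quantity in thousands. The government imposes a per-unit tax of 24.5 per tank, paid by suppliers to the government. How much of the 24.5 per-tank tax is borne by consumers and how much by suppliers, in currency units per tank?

Without the tax, 170 − 3P = 4P − 12 gives 7P = 182, so P* = 26 and Q* = 92.
With the tax collected from suppliers, supply shifts: Qs = 4(P − 24.5) − 12.
New equilibrium: consumers pay 40, suppliers receive 15.5, Q = 50. (Wedge: Pb − Ps = 24.5.)
Burden on consumers: 14; on suppliers: 10.5. (They sum to 24.5.)

Consumers bear 14 per tank; suppliers bear 10.5 per tank.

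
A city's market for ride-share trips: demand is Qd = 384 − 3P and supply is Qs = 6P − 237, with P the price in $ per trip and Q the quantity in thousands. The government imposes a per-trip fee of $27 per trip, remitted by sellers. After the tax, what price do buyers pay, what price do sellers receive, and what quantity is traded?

Buyers pay $87; sellers receive $60; quantity = 123.

Without the tax, 384 − 3P = 6P − 237 gives 9P = 621, so P* = $69 and Q* = 177.
With the tax collected from sellers, supply shifts: Qs = 6(P − 27) − 237.
Solving gives Q = 123 with buyers paying $87 and sellers receiving $60 (the $27 wedge).
The less price-elastic side of the market bears the larger share of a per-unit tax.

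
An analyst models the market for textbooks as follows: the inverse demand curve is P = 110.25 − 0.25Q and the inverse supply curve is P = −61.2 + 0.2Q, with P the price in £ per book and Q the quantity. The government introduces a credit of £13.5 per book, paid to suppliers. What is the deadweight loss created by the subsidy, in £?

Inverting to Q(P) form: Qd = 441 − 4P; Qs = 5P + 306.
Without the subsidy, 441 − 4P = 5P + 306 gives 9P = 135, so P* = £15 and Q* = 381.
With a per-unit subsidy paid to suppliers, each receives P + 13.5 per unit sold, so supply becomes Qs = 5(P + 13.5) + 306.
Solving gives Q = 411 with consumers paying £7.5 and suppliers receiving £21 (the £13.5 wedge).
Quantity rises by |ΔQ| = |381 − 411| = 30.
DWL = ½ · t · |ΔQ| = ½ · 13.5 · 30 = £202.5.

Deadweight loss = £202.5.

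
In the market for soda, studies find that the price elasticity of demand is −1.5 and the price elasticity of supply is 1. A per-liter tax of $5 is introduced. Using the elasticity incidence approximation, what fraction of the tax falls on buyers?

Buyers' share ≈ 0.4.

Incidence ratio: buyers' share ≈ εs / (εs + |εd|) = 1 / (1 + 1.5) = 0.4.
Supply is the less elastic side, so buyers bear the smaller share.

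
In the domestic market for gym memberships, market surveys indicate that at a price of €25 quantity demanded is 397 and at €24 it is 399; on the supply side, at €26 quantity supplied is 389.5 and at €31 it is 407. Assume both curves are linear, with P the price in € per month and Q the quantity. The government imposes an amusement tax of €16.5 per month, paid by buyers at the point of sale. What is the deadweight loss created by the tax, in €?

Demand slope: (399 − 397)/(24 − 25) = -2, so Qd = 447 − 2P.
Supply slope: (407 − 389.5)/(31 − 26) = 3.5, so Qs = 3.5P + 298.5.
Before the tax: set 447 − 2P = 3.5P + 298.5 → P* = €27, Q* = 393.
With the tax collected from buyers, demand (in seller-price terms) shifts: Qd = 447 − 2(P + 16.5).
New equilibrium: buyers pay €37.5, sellers receive €21, Q = 372. (Wedge: Pb − Ps = 16.5.)
Quantity falls by |ΔQ| = |393 − 372| = 21.
DWL = ½ · t · |ΔQ| = ½ · 16.5 · 21 = €173.25.

Deadweight loss = €173.25.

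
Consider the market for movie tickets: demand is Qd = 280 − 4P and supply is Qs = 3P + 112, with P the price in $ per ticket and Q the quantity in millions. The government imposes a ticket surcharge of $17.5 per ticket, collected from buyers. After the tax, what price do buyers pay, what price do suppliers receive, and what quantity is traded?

Before the tax: set 280 − 4P = 3P + 112 → P* = $24, Q* = 184.
With the tax collected from buyers, demand (in seller-price terms) shifts: Qd = 280 − 4(P + 17.5).
Solving gives Q = 154 with buyers paying $31.5 and suppliers receiving $14 (the $17.5 wedge).
The less price-elastic side of the market bears the larger share of a per-unit tax.

Buyers pay $31.5; suppliers receive $14; quantity = 154.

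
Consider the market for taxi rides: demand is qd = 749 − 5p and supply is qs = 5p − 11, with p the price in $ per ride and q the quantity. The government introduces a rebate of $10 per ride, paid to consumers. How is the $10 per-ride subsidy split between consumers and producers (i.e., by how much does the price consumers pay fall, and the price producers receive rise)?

Before the subsidy: set 749 − 5p = 5p − 11 → p* = $76, q* = 369.
With a per-unit subsidy paid to consumers, each effectively pays p − 10, so demand becomes qd = 749 − 5(p − 10).
New equilibrium: consumers pay $71, producers receive $81, q = 394. (Wedge: pb − ps = −10.)
Gain to consumers: $5; to producers: $5. (They sum to $10.)

Consumers gain $5 per ride; producers gain $5 per ride.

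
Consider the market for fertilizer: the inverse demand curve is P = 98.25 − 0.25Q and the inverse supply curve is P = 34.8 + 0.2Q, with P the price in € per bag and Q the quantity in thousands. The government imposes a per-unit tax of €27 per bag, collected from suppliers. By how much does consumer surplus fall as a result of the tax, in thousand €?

Consumer surplus falls by €1665 thousand.

Inverting to Q(P) form: Qd = 393 − 4P; Qs = 5P − 174.
Without the tax, 393 − 4P = 5P − 174 gives 9P = 567, so P* = €63 and Q* = 141.
With the tax collected from suppliers, supply shifts: Qs = 5(P − 27) − 174.
New equilibrium: consumers pay €78, suppliers receive €51, Q = 81. (Wedge: Pb − Ps = 27.)
ΔCS is the trapezoid between Q = 81 and Q = 141 of height €15: ½ · (141 + 81) · 15 = €1665.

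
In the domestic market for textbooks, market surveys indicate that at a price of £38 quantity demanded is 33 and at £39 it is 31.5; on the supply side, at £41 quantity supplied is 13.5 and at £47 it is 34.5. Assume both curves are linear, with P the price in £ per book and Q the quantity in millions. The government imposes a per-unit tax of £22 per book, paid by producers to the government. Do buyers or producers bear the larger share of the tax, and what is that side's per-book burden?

Buyers bear the larger share: £15.4 per book.

Demand slope: (31.5 − 33)/(39 − 38) = -1.5, so Qd = 90 − 1.5P.
Supply slope: (34.5 − 13.5)/(47 − 41) = 3.5, so Qs = 3.5P − 130.
Before the tax: set 90 − 1.5P = 3.5P − 130 → P* = £44, Q* = 24.
With the tax collected from producers, supply shifts: Qs = 3.5(P − 22) − 130.
Solving gives Q = 0.9 with buyers paying £59.4 and producers receiving £37.4 (the £22 wedge).
Per-book burden: buyers £15.4, producers £6.6.
Buyers take the larger share because demand is less price-elastic here (demand slope 1.5 vs supply slope 3.5).
The less price-elastic side of the market bears the larger share of a per-unit tax.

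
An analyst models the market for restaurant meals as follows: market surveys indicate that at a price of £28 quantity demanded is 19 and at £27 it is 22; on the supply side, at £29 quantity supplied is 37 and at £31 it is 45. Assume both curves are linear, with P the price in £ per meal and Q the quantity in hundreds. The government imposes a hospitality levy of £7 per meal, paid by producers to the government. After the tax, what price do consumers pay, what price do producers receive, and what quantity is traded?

Consumers pay £30; producers receive £23; quantity = 13.

Demand slope: (22 − 19)/(27 − 28) = -3, so Qd = 103 − 3P.
Supply slope: (45 − 37)/(31 − 29) = 4, so Qs = 4P − 79.
Before the tax: set 103 − 3P = 4P − 79 → P* = £26, Q* = 25.
With the tax collected from producers, supply shifts: Qs = 4(P − 7) − 79.
Solving gives Q = 13 with consumers paying £30 and producers receiving £23 (the £7 wedge).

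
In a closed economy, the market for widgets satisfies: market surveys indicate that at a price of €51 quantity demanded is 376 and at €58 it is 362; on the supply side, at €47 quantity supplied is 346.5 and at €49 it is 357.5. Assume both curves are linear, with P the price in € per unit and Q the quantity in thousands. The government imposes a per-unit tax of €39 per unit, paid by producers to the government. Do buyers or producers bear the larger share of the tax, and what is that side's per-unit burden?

Demand slope: (362 − 376)/(58 − 51) = -2, so Qd = 478 − 2P.
Supply slope: (357.5 − 346.5)/(49 − 47) = 5.5, so Qs = 5.5P + 88.
Without the tax, 478 − 2P = 5.5P + 88 gives 7.5P = 390, so P* = €52 and Q* = 374.
With the tax collected from producers, supply shifts: Qs = 5.5(P − 39) + 88.
Solving gives Q = 316.8 with buyers paying €80.6 and producers receiving €41.6 (the €39 wedge).
Per-unit burden: buyers €28.6, producers €10.4.
Buyers take the larger share because demand is less price-elastic here (demand slope 2 vs supply slope 5.5).

Buyers bear the larger share: €28.6 per unit.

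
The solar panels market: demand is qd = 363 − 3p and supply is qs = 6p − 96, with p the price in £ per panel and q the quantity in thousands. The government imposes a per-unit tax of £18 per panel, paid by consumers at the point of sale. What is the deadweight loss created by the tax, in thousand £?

Deadweight loss = £324 thousand.

Without the tax, 363 − 3p = 6p − 96 gives 9p = 459, so p* = £51 and q* = 210.
With the tax collected from consumers, demand (in seller-price terms) shifts: qd = 363 − 3(p + 18).
New equilibrium: consumers pay £63, producers receive £45, q = 174. (Wedge: pb − ps = 18.)
Quantity falls by |ΔQ| = |210 − 174| = 36.
DWL = ½ · t · |ΔQ| = ½ · 18 · 36 = £324.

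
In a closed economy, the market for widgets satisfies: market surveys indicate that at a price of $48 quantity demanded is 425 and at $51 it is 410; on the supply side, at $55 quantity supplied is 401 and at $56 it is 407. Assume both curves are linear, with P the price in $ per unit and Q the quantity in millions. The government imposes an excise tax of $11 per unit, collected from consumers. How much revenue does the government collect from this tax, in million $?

Tax revenue = $4015 million.

Demand slope: (410 − 425)/(51 − 48) = -5, so Qd = 665 − 5P.
Supply slope: (407 − 401)/(56 − 55) = 6, so Qs = 6P + 71.
Without the tax, 665 − 5P = 6P + 71 gives 11P = 594, so P* = $54 and Q* = 395.
With the tax collected from consumers, demand (in seller-price terms) shifts: Qd = 665 − 5(P + 11).
New equilibrium: consumers pay $60, producers receive $49, Q = 365. (Wedge: Pb − Ps = 11.)
Revenue = t · Q = 11 · 365 = $4015.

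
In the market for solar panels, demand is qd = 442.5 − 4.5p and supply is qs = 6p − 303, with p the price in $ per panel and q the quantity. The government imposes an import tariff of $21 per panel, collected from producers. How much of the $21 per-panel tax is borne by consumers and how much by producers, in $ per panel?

Consumers bear $12 per panel; producers bear $9 per panel.

Without the tax, 442.5 − 4.5p = 6p − 303 gives 10.5p = 745.5, so p* = $71 and q* = 123.
With the tax collected from producers, supply shifts: qs = 6(p − 21) − 303.
New equilibrium: consumers pay $83, producers receive $62, q = 69. (Wedge: pb − ps = 21.)
Burden on consumers: $12; on producers: $9. (They sum to $21.)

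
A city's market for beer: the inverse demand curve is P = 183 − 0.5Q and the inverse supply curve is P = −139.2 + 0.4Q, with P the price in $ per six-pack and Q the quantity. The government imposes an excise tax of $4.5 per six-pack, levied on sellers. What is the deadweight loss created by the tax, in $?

Rewrite in direct form: Qd = 366 − 2P and Qs = 2.5P + 348.
Without the tax, 366 − 2P = 2.5P + 348 gives 4.5P = 18, so P* = $4 and Q* = 358.
With the tax collected from sellers, supply shifts: Qs = 2.5(P − 4.5) + 348.
New equilibrium: consumers pay $6.5, sellers receive $2, Q = 353. (Wedge: Pb − Ps = 4.5.)
Quantity falls by |ΔQ| = |358 − 353| = 5.
DWL = ½ · t · |ΔQ| = ½ · 4.5 · 5 = $11.25.

Deadweight loss = $11.25.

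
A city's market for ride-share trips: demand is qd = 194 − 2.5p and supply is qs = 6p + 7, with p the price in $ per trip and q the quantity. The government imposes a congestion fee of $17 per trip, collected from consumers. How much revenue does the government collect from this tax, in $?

Tax revenue = $1853.

Without the tax, 194 − 2.5p = 6p + 7 gives 8.5p = 187, so p* = $22 and q* = 139.
With the tax collected from consumers, demand (in seller-price terms) shifts: qd = 194 − 2.5(p + 17).
New equilibrium: consumers pay $34, producers receive $17, q = 109. (Wedge: pb − ps = 17.)
Revenue = t · Q = 17 · 109 = $1853.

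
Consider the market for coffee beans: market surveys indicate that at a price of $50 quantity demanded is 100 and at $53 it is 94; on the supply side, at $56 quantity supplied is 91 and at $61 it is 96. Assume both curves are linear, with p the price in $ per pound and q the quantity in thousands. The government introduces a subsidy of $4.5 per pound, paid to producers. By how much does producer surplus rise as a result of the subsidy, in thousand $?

Producer surplus rises by $274.5 thousand.

Demand slope: (94 − 100)/(53 − 50) = -2, so qd = 200 − 2p.
Supply slope: (96 − 91)/(61 − 56) = 1, so qs = p + 35.
Without the subsidy, 200 − 2p = p + 35 gives 3p = 165, so p* = $55 and q* = 90.
With a per-unit subsidy paid to producers, each receives p + 4.5 per unit sold, so supply becomes qs = (p + 4.5) + 35.
New equilibrium: buyers pay $53.5, producers receive $58, q = 93. (Wedge: pb − ps = −4.5.)
ΔPS is the trapezoid between Q = 93 and Q = 90 of height $3: ½ · (90 + 93) · 3 = $274.5.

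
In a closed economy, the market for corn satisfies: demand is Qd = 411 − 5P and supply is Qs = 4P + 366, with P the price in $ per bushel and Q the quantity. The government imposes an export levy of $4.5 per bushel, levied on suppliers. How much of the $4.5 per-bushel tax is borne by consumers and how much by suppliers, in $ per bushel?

Consumers bear $2 per bushel; suppliers bear $2.5 per bushel.

Without the tax, 411 − 5P = 4P + 366 gives 9P = 45, so P* = $5 and Q* = 386.
With the tax collected from suppliers, supply shifts: Qs = 4(P − 4.5) + 366.
New equilibrium: consumers pay $7, suppliers receive $2.5, Q = 376. (Wedge: Pb − Ps = 4.5.)
Burden on consumers: $2; on suppliers: $2.5. (They sum to $4.5.)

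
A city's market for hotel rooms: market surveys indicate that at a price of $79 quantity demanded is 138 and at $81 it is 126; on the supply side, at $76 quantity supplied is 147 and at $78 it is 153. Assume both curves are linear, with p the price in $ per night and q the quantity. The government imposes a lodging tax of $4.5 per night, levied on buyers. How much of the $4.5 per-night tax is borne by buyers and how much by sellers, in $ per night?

Buyers bear $1.5 per night; sellers bear $3 per night.

Demand slope: (126 − 138)/(81 − 79) = -6, so qd = 612 − 6p.
Supply slope: (153 − 147)/(78 − 76) = 3, so qs = 3p − 81.
Without the tax, 612 − 6p = 3p − 81 gives 9p = 693, so p* = $77 and q* = 150.
With the tax collected from buyers, demand (in seller-price terms) shifts: qd = 612 − 6(p + 4.5).
Solving gives q = 141 with buyers paying $78.5 and sellers receiving $74 (the $4.5 wedge).
Burden on buyers: $1.5; on sellers: $3. (They sum to $4.5.)
The less price-elastic side of the market bears the larger share of a per-unit tax.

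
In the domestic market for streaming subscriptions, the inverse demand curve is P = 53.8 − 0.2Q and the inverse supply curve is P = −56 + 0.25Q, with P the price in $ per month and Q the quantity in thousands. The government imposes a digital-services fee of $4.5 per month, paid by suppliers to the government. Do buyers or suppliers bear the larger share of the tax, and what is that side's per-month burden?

Inverting to Q(P) form: Qd = 269 − 5P; Qs = 4P + 224.
Without the tax, 269 − 5P = 4P + 224 gives 9P = 45, so P* = $5 and Q* = 244.
With the tax collected from suppliers, supply shifts: Qs = 4(P − 4.5) + 224.
Solving gives Q = 234 with buyers paying $7 and suppliers receiving $2.5 (the $4.5 wedge).
Per-month burden: buyers $2, suppliers $2.5.
Suppliers take the larger share because supply is less price-elastic here (demand slope 5 vs supply slope 4).

Suppliers bear the larger share: $2.5 per month.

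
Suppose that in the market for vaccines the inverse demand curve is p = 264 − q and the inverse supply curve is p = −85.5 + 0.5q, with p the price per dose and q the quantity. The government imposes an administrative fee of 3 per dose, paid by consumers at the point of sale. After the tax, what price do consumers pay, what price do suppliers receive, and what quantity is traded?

Consumers pay 33; suppliers receive 30; quantity = 231.

Inverting to q(p) form: qd = 264 − p; qs = 2p + 171.
Without the tax, 264 − p = 2p + 171 gives 3p = 93, so p* = 31 and q* = 233.
With the tax collected from consumers, demand (in seller-price terms) shifts: qd = 264 − (p + 3).
Solving gives q = 231 with consumers paying 33 and suppliers receiving 30 (the 3 wedge).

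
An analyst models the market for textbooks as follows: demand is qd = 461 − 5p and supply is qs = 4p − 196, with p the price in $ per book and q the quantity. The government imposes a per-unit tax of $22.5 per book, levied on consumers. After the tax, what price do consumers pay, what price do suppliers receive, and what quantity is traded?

Before the tax: set 461 − 5p = 4p − 196 → p* = $73, q* = 96.
With the tax collected from consumers, demand (in seller-price terms) shifts: qd = 461 − 5(p + 22.5).
New equilibrium: consumers pay $83, suppliers receive $60.5, q = 46. (Wedge: pb − ps = 22.5.)
The less price-elastic side of the market bears the larger share of a per-unit tax.

Consumers pay $83; suppliers receive $60.5; quantity = 46.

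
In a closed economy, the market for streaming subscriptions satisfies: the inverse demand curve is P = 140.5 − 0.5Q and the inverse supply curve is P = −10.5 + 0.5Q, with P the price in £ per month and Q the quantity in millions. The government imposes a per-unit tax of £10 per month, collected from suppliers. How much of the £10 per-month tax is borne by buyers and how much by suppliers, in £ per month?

Rewrite in direct form: Qd = 281 − 2P and Qs = 2P + 21.
Before the tax: set 281 − 2P = 2P + 21 → P* = £65, Q* = 151.
With the tax collected from suppliers, supply shifts: Qs = 2(P − 10) + 21.
Solving gives Q = 141 with buyers paying £70 and suppliers receiving £60 (the £10 wedge).
Burden on buyers: £5; on suppliers: £5. (They sum to £10.)
The less price-elastic side of the market bears the larger share of a per-unit tax.

Buyers bear £5 per month; suppliers bear £5 per month.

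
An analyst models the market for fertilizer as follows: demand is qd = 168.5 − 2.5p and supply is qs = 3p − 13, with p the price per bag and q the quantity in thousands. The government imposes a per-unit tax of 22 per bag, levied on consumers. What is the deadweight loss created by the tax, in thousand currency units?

Deadweight loss = 330 thousand.

Without the tax, 168.5 − 2.5p = 3p − 13 gives 5.5p = 181.5, so p* = 33 and q* = 86.
With the tax collected from consumers, demand (in seller-price terms) shifts: qd = 168.5 − 2.5(p + 22).
Solving gives q = 56 with consumers paying 45 and sellers receiving 23 (the 22 wedge).
Quantity falls by |ΔQ| = |86 − 56| = 30.
DWL = ½ · t · |ΔQ| = ½ · 22 · 30 = 330.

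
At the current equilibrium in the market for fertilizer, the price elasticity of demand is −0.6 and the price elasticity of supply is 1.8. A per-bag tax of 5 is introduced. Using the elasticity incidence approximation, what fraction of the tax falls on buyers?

Incidence ratio: buyers' share ≈ εs / (εs + |εd|) = 1.8 / (1.8 + 0.6) = 0.75.
Supply is the more elastic side, so buyers bear the larger share.

Buyers' share ≈ 0.75.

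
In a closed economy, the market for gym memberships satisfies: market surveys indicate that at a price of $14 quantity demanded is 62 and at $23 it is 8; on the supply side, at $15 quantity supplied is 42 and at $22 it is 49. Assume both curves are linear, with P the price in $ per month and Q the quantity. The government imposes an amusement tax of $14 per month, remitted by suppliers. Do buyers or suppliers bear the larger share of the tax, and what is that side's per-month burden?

Demand slope: (8 − 62)/(23 − 14) = -6, so Qd = 146 − 6P.
Supply slope: (49 − 42)/(22 − 15) = 1, so Qs = P + 27.
Without the tax, 146 − 6P = P + 27 gives 7P = 119, so P* = $17 and Q* = 44.
With the tax collected from suppliers, supply shifts: Qs = (P − 14) + 27.
Solving gives Q = 32 with buyers paying $19 and suppliers receiving $5 (the $14 wedge).
Per-month burden: buyers $2, suppliers $12.
Suppliers take the larger share because supply is less price-elastic here (demand slope 6 vs supply slope 1).
The less price-elastic side of the market bears the larger share of a per-unit tax.

Suppliers bear the larger share: $12 per month.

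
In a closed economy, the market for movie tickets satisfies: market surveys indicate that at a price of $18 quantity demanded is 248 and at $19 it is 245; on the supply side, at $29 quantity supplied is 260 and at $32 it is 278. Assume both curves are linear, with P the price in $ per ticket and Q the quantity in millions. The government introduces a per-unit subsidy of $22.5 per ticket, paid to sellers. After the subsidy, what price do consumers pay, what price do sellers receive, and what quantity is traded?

Consumers pay $9; sellers receive $31.5; quantity = 275.

Demand slope: (245 − 248)/(19 − 18) = -3, so Qd = 302 − 3P.
Supply slope: (278 − 260)/(32 − 29) = 6, so Qs = 6P + 86.
Before the subsidy: set 302 − 3P = 6P + 86 → P* = $24, Q* = 230.
With a per-unit subsidy paid to sellers, each receives P + 22.5 per unit sold, so supply becomes Qs = 6(P + 22.5) + 86.
New equilibrium: consumers pay $9, sellers receive $31.5, Q = 275. (Wedge: Pb − Ps = −22.5.)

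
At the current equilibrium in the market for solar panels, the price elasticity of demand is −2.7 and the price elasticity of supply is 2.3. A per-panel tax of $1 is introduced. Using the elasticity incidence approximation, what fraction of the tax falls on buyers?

Buyers' share ≈ 0.46.

Incidence ratio: buyers' share ≈ εs / (εs + |εd|) = 2.3 / (2.3 + 2.7) = 0.46.
Supply is the less elastic side, so buyers bear the smaller share.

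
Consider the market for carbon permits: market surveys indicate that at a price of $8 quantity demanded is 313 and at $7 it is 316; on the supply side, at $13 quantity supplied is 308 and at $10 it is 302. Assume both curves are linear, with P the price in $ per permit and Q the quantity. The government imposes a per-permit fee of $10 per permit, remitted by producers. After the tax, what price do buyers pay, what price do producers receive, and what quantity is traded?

Buyers pay $15; producers receive $5; quantity = 292.

Demand slope: (316 − 313)/(7 − 8) = -3, so Qd = 337 − 3P.
Supply slope: (302 − 308)/(10 − 13) = 2, so Qs = 2P + 282.
Without the tax, 337 − 3P = 2P + 282 gives 5P = 55, so P* = $11 and Q* = 304.
With the tax collected from producers, supply shifts: Qs = 2(P − 10) + 282.
New equilibrium: buyers pay $15, producers receive $5, Q = 292. (Wedge: Pb − Ps = 10.)
The less price-elastic side of the market bears the larger share of a per-unit tax.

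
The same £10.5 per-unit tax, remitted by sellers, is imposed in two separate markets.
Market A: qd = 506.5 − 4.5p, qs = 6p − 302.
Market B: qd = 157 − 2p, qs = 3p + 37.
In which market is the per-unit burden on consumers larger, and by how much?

Market B, by £0.3.

Market A: pre-tax p* = £77, q* = 160; post-tax q = 133; per-unit burden on consumers = £6.
Market B: pre-tax p* = £24, q* = 109; post-tax q = 96.4; per-unit burden on consumers = £6.3.
Difference: £6 vs £6.3 → market B is larger by £0.3.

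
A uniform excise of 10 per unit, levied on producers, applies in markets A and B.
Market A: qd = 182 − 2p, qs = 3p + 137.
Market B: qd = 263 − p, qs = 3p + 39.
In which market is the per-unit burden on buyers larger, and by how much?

Market A: pre-tax p* = 9, q* = 164; post-tax q = 152; per-unit burden on buyers = 6.
Market B: pre-tax p* = 56, q* = 207; post-tax q = 199.5; per-unit burden on buyers = 7.5.
Difference: 6 vs 7.5 → market B is larger by 1.5.

Market B, by 1.5.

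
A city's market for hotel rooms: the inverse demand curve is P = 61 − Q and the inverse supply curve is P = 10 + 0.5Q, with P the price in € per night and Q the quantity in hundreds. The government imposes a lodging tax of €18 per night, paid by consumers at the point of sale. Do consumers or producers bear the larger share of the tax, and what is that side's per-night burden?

Consumers bear the larger share: €12 per night.

Rewrite in direct form: Qd = 61 − P and Qs = 2P − 20.
Before the tax: set 61 − P = 2P − 20 → P* = €27, Q* = 34.
With the tax collected from consumers, demand (in seller-price terms) shifts: Qd = 61 − (P + 18).
Solving gives Q = 22 with consumers paying €39 and producers receiving €21 (the €18 wedge).
Per-night burden: consumers €12, producers €6.
Consumers take the larger share because demand is less price-elastic here (demand slope 1 vs supply slope 2).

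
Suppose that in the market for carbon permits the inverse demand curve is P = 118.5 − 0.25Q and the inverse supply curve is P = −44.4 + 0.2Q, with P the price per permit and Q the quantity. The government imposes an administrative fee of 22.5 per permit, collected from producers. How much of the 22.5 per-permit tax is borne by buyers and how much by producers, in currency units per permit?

Rewrite in direct form: Qd = 474 − 4P and Qs = 5P + 222.
Without the tax, 474 − 4P = 5P + 222 gives 9P = 252, so P* = 28 and Q* = 362.
With the tax collected from producers, supply shifts: Qs = 5(P − 22.5) + 222.
Solving gives Q = 312 with buyers paying 40.5 and producers receiving 18 (the 22.5 wedge).
Burden on buyers: 12.5; on producers: 10. (They sum to 22.5.)

Buyers bear 12.5 per permit; producers bear 10 per permit.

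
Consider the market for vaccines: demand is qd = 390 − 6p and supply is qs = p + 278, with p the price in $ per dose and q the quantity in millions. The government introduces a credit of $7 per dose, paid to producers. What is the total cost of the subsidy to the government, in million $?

Before the subsidy: set 390 − 6p = p + 278 → p* = $16, q* = 294.
With a per-unit subsidy paid to producers, each receives p + 7 per unit sold, so supply becomes qs = (p + 7) + 278.
Solving gives q = 300 with buyers paying $15 and producers receiving $22 (the $7 wedge).
Outlay = t · Q = 7 · 300 = $2100.

Government outlay = $2100 million.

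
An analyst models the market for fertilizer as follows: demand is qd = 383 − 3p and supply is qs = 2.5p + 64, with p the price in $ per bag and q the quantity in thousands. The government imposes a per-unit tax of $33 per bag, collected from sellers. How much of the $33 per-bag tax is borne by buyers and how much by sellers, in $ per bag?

Buyers bear $15 per bag; sellers bear $18 per bag.

Without the tax, 383 − 3p = 2.5p + 64 gives 5.5p = 319, so p* = $58 and q* = 209.
With the tax collected from sellers, supply shifts: qs = 2.5(p − 33) + 64.
Solving gives q = 164 with buyers paying $73 and sellers receiving $40 (the $33 wedge).
Burden on buyers: $15; on sellers: $18. (They sum to $33.)
The less price-elastic side of the market bears the larger share of a per-unit tax.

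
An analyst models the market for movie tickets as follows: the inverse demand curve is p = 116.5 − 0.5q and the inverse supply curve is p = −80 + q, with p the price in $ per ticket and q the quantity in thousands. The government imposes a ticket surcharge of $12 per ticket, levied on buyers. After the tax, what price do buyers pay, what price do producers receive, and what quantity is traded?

Buyers pay $55; producers receive $43; quantity = 123.

Inverting to q(p) form: qd = 233 − 2p; qs = p + 80.
Before the tax: set 233 − 2p = p + 80 → p* = $51, q* = 131.
With the tax collected from buyers, demand (in seller-price terms) shifts: qd = 233 − 2(p + 12).
Solving gives q = 123 with buyers paying $55 and producers receiving $43 (the $12 wedge).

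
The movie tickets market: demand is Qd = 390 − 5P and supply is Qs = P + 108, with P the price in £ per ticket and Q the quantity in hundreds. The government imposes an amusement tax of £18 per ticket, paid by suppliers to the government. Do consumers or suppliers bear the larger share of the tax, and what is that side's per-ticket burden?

Suppliers bear the larger share: £15 per ticket.

Before the tax: set 390 − 5P = P + 108 → P* = £47, Q* = 155.
With the tax collected from suppliers, supply shifts: Qs = (P − 18) + 108.
Solving gives Q = 140 with consumers paying £50 and suppliers receiving £32 (the £18 wedge).
Per-ticket burden: consumers £3, suppliers £15.
Suppliers take the larger share because supply is less price-elastic here (demand slope 5 vs supply slope 1).
The less price-elastic side of the market bears the larger share of a per-unit tax.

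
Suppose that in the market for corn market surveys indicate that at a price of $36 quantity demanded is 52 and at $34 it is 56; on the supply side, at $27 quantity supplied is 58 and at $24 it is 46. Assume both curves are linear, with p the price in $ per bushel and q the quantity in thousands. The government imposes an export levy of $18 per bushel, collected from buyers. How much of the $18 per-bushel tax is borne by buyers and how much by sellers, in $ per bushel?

Demand slope: (56 − 52)/(34 − 36) = -2, so qd = 124 − 2p.
Supply slope: (46 − 58)/(24 − 27) = 4, so qs = 4p − 50.
Without the tax, 124 − 2p = 4p − 50 gives 6p = 174, so p* = $29 and q* = 66.
With the tax collected from buyers, demand (in seller-price terms) shifts: qd = 124 − 2(p + 18).
Solving gives q = 42 with buyers paying $41 and sellers receiving $23 (the $18 wedge).
Burden on buyers: $12; on sellers: $6. (They sum to $18.)

Buyers bear $12 per bushel; sellers bear $6 per bushel.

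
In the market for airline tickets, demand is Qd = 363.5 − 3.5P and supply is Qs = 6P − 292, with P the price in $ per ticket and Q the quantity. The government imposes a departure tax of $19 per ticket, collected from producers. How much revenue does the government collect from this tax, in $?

Tax revenue = $1520.

Without the tax, 363.5 − 3.5P = 6P − 292 gives 9.5P = 655.5, so P* = $69 and Q* = 122.
With the tax collected from producers, supply shifts: Qs = 6(P − 19) − 292.
New equilibrium: consumers pay $81, producers receive $62, Q = 80. (Wedge: Pb − Ps = 19.)
Revenue = t · Q = 19 · 80 = $1520.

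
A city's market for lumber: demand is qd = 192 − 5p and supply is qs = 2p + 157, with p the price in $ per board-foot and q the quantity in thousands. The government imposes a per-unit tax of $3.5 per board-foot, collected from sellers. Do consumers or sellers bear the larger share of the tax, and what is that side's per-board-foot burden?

Sellers bear the larger share: $2.5 per board-foot.

Without the tax, 192 − 5p = 2p + 157 gives 7p = 35, so p* = $5 and q* = 167.
With the tax collected from sellers, supply shifts: qs = 2(p − 3.5) + 157.
Solving gives q = 162 with consumers paying $6 and sellers receiving $2.5 (the $3.5 wedge).
Per-board-foot burden: consumers $1, sellers $2.5.
Sellers take the larger share because supply is less price-elastic here (demand slope 5 vs supply slope 2).
The less price-elastic side of the market bears the larger share of a per-unit tax.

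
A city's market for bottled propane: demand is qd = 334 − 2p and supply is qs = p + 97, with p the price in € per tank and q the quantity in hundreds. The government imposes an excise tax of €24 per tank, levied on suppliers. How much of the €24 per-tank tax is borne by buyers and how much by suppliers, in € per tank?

Without the tax, 334 − 2p = p + 97 gives 3p = 237, so p* = €79 and q* = 176.
With the tax collected from suppliers, supply shifts: qs = (p − 24) + 97.
New equilibrium: buyers pay €87, suppliers receive €63, q = 160. (Wedge: pb − ps = 24.)
Burden on buyers: €8; on suppliers: €16. (They sum to €24.)
The less price-elastic side of the market bears the larger share of a per-unit tax.

Buyers bear €8 per tank; suppliers bear €16 per tank.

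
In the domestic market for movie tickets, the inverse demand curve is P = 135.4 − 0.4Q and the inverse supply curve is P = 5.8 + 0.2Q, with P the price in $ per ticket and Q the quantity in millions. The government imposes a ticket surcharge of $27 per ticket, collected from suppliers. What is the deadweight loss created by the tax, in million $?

Rewrite in direct form: Qd = 338.5 − 2.5P and Qs = 5P − 29.
Before the tax: set 338.5 − 2.5P = 5P − 29 → P* = $49, Q* = 216.
With the tax collected from suppliers, supply shifts: Qs = 5(P − 27) − 29.
New equilibrium: buyers pay $67, suppliers receive $40, Q = 171. (Wedge: Pb − Ps = 27.)
Quantity falls by |ΔQ| = |216 − 171| = 45.
DWL = ½ · t · |ΔQ| = ½ · 27 · 45 = $607.5.

Deadweight loss = $607.5 million.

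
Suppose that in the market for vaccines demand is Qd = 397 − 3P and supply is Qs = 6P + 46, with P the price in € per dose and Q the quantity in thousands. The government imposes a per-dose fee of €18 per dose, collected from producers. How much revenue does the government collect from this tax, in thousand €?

Tax revenue = €4392 thousand.

Before the tax: set 397 − 3P = 6P + 46 → P* = €39, Q* = 280.
With the tax collected from producers, supply shifts: Qs = 6(P − 18) + 46.
New equilibrium: buyers pay €51, producers receive €33, Q = 244. (Wedge: Pb − Ps = 18.)
Revenue = t · Q = 18 · 244 = €4392.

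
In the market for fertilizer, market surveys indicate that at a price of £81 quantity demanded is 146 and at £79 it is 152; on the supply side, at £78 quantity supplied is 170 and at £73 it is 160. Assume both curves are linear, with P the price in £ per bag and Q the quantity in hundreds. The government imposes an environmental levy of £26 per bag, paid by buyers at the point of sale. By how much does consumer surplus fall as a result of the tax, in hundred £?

Consumer surplus falls by £1543.36 hundred.

Demand slope: (152 − 146)/(79 − 81) = -3, so Qd = 389 − 3P.
Supply slope: (160 − 170)/(73 − 78) = 2, so Qs = 2P + 14.
Without the tax, 389 − 3P = 2P + 14 gives 5P = 375, so P* = £75 and Q* = 164.
With the tax collected from buyers, demand (in seller-price terms) shifts: Qd = 389 − 3(P + 26).
Solving gives Q = 132.8 with buyers paying £85.4 and suppliers receiving £59.4 (the £26 wedge).
ΔCS is the trapezoid between Q = 132.8 and Q = 164 of height £10.4: ½ · (164 + 132.8) · 10.4 = £1543.36.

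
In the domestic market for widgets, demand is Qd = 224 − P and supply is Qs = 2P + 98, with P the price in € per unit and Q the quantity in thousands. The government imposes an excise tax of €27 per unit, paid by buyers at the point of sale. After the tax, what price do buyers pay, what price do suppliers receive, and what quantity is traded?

Buyers pay €60; suppliers receive €33; quantity = 164.

Before the tax: set 224 − P = 2P + 98 → P* = €42, Q* = 182.
With the tax collected from buyers, demand (in seller-price terms) shifts: Qd = 224 − (P + 27).
New equilibrium: buyers pay €60, suppliers receive €33, Q = 164. (Wedge: Pb − Ps = 27.)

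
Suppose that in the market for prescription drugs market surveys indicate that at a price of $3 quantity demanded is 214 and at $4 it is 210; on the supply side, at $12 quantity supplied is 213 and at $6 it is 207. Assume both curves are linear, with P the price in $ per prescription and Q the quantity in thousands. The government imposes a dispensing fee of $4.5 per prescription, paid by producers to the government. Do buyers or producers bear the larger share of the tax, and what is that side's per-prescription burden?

Producers bear the larger share: $3.6 per prescription.

Demand slope: (210 − 214)/(4 − 3) = -4, so Qd = 226 − 4P.
Supply slope: (207 − 213)/(6 − 12) = 1, so Qs = P + 201.
Without the tax, 226 − 4P = P + 201 gives 5P = 25, so P* = $5 and Q* = 206.
With the tax collected from producers, supply shifts: Qs = (P − 4.5) + 201.
New equilibrium: buyers pay $5.9, producers receive $1.4, Q = 202.4. (Wedge: Pb − Ps = 4.5.)
Per-prescription burden: buyers $0.9, producers $3.6.
Producers take the larger share because supply is less price-elastic here (demand slope 4 vs supply slope 1).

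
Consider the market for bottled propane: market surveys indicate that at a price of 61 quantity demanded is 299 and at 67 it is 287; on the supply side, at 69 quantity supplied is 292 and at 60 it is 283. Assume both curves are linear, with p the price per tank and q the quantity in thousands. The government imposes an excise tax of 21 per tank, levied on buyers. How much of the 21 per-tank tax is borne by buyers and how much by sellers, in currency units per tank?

Demand slope: (287 − 299)/(67 − 61) = -2, so qd = 421 − 2p.
Supply slope: (283 − 292)/(60 − 69) = 1, so qs = p + 223.
Before the tax: set 421 − 2p = p + 223 → p* = 66, q* = 289.
With the tax collected from buyers, demand (in seller-price terms) shifts: qd = 421 − 2(p + 21).
Solving gives q = 275 with buyers paying 73 and sellers receiving 52 (the 21 wedge).
Burden on buyers: 7; on sellers: 14. (They sum to 21.)

Buyers bear 7 per tank; sellers bear 14 per tank.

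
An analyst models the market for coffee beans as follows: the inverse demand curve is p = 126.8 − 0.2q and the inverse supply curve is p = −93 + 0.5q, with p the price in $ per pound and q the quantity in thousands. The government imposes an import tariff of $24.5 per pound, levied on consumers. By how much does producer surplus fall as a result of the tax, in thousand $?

Producer surplus falls by $5188.75 thousand.

Rewrite in direct form: qd = 634 − 5p and qs = 2p + 186.
Before the tax: set 634 − 5p = 2p + 186 → p* = $64, q* = 314.
With the tax collected from consumers, demand (in seller-price terms) shifts: qd = 634 − 5(p + 24.5).
New equilibrium: consumers pay $71, producers receive $46.5, q = 279. (Wedge: pb − ps = 24.5.)
ΔPS is the trapezoid between Q = 279 and Q = 314 of height $17.5: ½ · (314 + 279) · 17.5 = $5188.75.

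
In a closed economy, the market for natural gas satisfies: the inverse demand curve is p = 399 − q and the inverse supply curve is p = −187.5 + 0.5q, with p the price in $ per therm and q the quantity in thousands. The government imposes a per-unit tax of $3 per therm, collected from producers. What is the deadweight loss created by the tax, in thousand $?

Inverting to q(p) form: qd = 399 − p; qs = 2p + 375.
Without the tax, 399 − p = 2p + 375 gives 3p = 24, so p* = $8 and q* = 391.
With the tax collected from producers, supply shifts: qs = 2(p − 3) + 375.
New equilibrium: buyers pay $10, producers receive $7, q = 389. (Wedge: pb − ps = 3.)
Quantity falls by |ΔQ| = |391 − 389| = 2.
DWL = ½ · t · |ΔQ| = ½ · 3 · 2 = $3.

Deadweight loss = $3 thousand.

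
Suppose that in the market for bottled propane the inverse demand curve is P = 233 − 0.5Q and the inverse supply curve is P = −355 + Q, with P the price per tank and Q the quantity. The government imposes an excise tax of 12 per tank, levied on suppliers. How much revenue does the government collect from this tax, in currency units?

Rewrite in direct form: Qd = 466 − 2P and Qs = P + 355.
Without the tax, 466 − 2P = P + 355 gives 3P = 111, so P* = 37 and Q* = 392.
With the tax collected from suppliers, supply shifts: Qs = (P − 12) + 355.
New equilibrium: buyers pay 41, suppliers receive 29, Q = 384. (Wedge: Pb − Ps = 12.)
Revenue = t · Q = 12 · 384 = 4608.

Tax revenue = 4608.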